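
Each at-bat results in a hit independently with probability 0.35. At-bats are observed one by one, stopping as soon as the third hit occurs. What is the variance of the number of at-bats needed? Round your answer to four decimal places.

15.9184

Y = total at-bats until the third success; negative binomial with r=3, p=0.35.
Var(Y) = r(1−p)/p² = 3·0.65 / 0.35² = 15.918367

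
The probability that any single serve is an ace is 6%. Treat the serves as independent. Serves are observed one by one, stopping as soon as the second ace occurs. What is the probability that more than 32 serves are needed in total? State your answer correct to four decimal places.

0.4201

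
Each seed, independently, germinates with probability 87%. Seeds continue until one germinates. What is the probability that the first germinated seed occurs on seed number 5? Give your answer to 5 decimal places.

0.00025

Geometric (trials to first success), p = 0.87.
P(Y = 5) = (1−p)^4 · p = 0.00028561 · 0.87 = 0.0002485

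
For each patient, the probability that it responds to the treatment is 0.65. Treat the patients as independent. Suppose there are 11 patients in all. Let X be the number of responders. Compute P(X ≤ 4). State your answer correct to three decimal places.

0.050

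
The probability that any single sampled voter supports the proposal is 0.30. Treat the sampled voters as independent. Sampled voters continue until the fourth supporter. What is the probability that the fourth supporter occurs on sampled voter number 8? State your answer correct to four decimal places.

0.0681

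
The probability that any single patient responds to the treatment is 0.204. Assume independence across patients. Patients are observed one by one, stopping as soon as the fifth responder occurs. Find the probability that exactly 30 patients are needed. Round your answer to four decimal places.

Y = trial on which the fifth success occurs; negative binomial, r=5, p=0.204.
P(Y=30) = C(29,4) · p^5 · (1−p)^25
= 23751 · 0.00035331 · 0.0033329 = 0.027968

0.0280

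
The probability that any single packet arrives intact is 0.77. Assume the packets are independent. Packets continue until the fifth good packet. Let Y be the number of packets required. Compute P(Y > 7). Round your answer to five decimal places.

Needing more than 7 packets ⇔ fewer than 5 successes in the first 7. With X ~ Binomial(7, 0.77), P(Y > 7) = P(X ≤ 4).
  k=0: C(7,0)·0.77^0·0.23^7 = 0.0000340
  k=1: C(7,1)·0.77^1·0.23^6 = 0.0007979
  k=2: C(7,2)·0.77^2·0.23^5 = 0.0080138
  k=3: C(7,3)·0.77^3·0.23^4 = 0.0447148
  k=4: C(7,4)·0.77^4·0.23^3 = 0.1496975
P(X ≤ 4) = 0.2032581

0.20326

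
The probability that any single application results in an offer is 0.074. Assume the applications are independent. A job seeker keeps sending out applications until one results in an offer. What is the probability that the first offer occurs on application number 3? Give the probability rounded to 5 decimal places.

Geometric (trials to first success), p = 0.074.
P(Y = 3) = (1−p)^2 · p = 0.85748 · 0.074 = 0.0634532

0.06345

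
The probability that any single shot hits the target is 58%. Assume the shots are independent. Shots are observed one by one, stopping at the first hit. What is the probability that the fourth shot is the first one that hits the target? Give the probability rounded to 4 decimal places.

Geometric (trials to first success), p = 0.58.
P(Y = 4) = (1−p)^3 · p = 0.074088 · 0.58 = 0.042971

0.0430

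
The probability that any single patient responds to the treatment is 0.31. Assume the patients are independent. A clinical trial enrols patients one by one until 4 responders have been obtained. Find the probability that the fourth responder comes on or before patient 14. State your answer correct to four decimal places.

0.6747

Finishing within 14 patients ⇔ at least 4 successes in the first 14. With X ~ Binomial(14, 0.31), P(Y ≤ 14) = 1 − P(X ≤ 3).
  k=0: C(14,0)·0.31^0·0.69^14 = 0.005545
  k=1: C(14,1)·0.31^1·0.69^13 = 0.034876
  k=2: C(14,2)·0.31^2·0.69^12 = 0.101848
  k=3: C(14,3)·0.31^3·0.69^11 = 0.183032
1 − 0.325301 = 0.674699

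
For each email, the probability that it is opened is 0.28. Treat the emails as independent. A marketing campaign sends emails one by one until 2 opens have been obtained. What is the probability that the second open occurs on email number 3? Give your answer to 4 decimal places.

0.1129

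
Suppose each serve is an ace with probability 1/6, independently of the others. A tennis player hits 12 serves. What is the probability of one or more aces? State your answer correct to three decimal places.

P(at least one) = 1 − P(none) = 1 − (1 − 0.166667)^12
= 1 − 0.11216 = 0.88784

0.888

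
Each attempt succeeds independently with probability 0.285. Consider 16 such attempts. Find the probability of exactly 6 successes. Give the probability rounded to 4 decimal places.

0.1498

X ~ Binomial(n=16, p=0.285).
P(X=6) = C(16,6) · p^6 · (1−p)^10
= 8008 · 0.00053588 · 0.034919 = 0.149849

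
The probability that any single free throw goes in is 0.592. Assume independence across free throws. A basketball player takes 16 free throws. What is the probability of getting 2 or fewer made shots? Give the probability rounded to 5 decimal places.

0.00016

X ~ Binomial(16, 0.592); P(X ≤ 2) = Σ C(16,k) p^k (1−p)^(16−k) over k:
  k=0: C(16,0)·0.592^0·0.408^16 = 0.0000006
  k=1: C(16,1)·0.592^1·0.408^15 = 0.0000137
  k=2: C(16,2)·0.592^2·0.408^14 = 0.0001490
Total = 0.0001632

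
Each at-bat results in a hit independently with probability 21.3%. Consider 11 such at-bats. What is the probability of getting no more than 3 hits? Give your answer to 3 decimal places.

X ~ Binomial(11, 0.213); P(X ≤ 3) = Σ C(11,k) p^k (1−p)^(11−k) over k:
  k=0: C(11,0)·0.213^0·0.787^11 = 0.07173
  k=1: C(11,1)·0.213^1·0.787^10 = 0.21356
  k=2: C(11,2)·0.213^2·0.787^9 = 0.28900
  k=3: C(11,3)·0.213^3·0.787^8 = 0.23465
Total = 0.80894

0.809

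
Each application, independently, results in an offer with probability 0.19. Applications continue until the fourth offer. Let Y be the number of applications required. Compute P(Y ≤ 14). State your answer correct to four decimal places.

0.2679

Finishing within 14 applications ⇔ at least 4 successes in the first 14. With X ~ Binomial(14, 0.19), P(Y ≤ 14) = 1 − P(X ≤ 3).
  k=0: C(14,0)·0.19^0·0.81^14 = 0.052335
  k=1: C(14,1)·0.19^1·0.81^13 = 0.171865
  k=2: C(14,2)·0.19^2·0.81^12 = 0.262041
  k=3: C(14,3)·0.19^3·0.81^11 = 0.245865
1 − 0.732106 = 0.267894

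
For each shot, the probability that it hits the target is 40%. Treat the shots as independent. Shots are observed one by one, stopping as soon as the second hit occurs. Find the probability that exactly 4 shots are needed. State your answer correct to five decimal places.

0.17280

Y = trial on which the second success occurs; negative binomial, r=2, p=0.40.
P(Y=4) = C(3,1) · p^2 · (1−p)^2
= 3 · 0.16 · 0.36 = 0.1728000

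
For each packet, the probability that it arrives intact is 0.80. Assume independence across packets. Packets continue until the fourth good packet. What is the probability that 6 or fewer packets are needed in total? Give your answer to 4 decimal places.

0.9011

Finishing within 6 packets ⇔ at least 4 successes in the first 6. With X ~ Binomial(6, 0.80), P(Y ≤ 6) = 1 − P(X ≤ 3).
  k=0: C(6,0)·0.80^0·0.20^6 = 0.000064
  k=1: C(6,1)·0.80^1·0.20^5 = 0.001536
  k=2: C(6,2)·0.80^2·0.20^4 = 0.015360
  k=3: C(6,3)·0.80^3·0.20^3 = 0.081920
1 − 0.098880 = 0.901120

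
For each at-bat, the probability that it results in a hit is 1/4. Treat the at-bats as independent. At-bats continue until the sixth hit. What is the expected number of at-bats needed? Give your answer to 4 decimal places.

Y = total at-bats until the sixth success; negative binomial with r=6, p=0.25.
E[Y] = r / p = 6 / 0.25 = 24.000000

24.0000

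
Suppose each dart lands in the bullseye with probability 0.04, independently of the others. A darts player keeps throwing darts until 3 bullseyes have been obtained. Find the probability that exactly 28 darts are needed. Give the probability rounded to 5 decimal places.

0.00810

Y = trial on which the third success occurs; negative binomial, r=3, p=0.04.
P(Y=28) = C(27,2) · p^3 · (1−p)^25
= 351 · 6.4e-05 · 0.3604 = 0.0080960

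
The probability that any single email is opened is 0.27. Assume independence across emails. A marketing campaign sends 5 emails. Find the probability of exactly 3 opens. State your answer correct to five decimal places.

0.10489

X ~ Binomial(n=5, p=0.27).
P(X=3) = C(5,3) · p^3 · (1−p)^2
= 10 · 0.019683 · 0.5329 = 0.1048907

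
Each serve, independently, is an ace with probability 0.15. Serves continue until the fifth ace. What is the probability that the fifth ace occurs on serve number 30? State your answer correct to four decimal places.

0.0310

Y = trial on which the fifth success occurs; negative binomial, r=5, p=0.15.
P(Y=30) = C(29,4) · p^5 · (1−p)^25
= 23751 · 7.5937e-05 · 0.017198 = 0.031018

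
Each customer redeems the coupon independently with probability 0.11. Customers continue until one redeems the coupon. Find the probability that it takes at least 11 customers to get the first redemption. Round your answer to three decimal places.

0.312

Y = number of customers to the first success; geometric, p = 0.11.
P(Y > 10) = P(first 10 all fail) = (1−p)^10 = 0.31182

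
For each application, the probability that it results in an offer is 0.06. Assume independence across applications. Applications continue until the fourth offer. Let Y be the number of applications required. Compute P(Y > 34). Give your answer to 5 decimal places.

Needing more than 34 applications ⇔ fewer than 4 successes in the first 34. With X ~ Binomial(34, 0.06), P(Y > 34) = P(X ≤ 3).
  k=0: C(34,0)·0.06^0·0.94^34 = 0.1219964
  k=1: C(34,1)·0.06^1·0.94^33 = 0.2647581
  k=2: C(34,2)·0.06^2·0.94^32 = 0.2788410
  k=3: C(34,3)·0.06^3·0.94^31 = 0.1898492
P(X ≤ 3) = 0.8554448

0.85544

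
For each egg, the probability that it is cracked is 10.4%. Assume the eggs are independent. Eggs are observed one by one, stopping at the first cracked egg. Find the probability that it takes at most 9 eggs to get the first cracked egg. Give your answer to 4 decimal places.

Y = number of eggs to the first success; geometric, p = 0.104.
P(Y ≤ 9) = 1 − (1−p)^9 = 1 − 0.372196 = 0.627804

0.6278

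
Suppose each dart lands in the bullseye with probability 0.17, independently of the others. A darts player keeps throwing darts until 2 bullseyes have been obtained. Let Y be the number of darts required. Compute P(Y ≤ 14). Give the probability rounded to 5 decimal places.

0.71521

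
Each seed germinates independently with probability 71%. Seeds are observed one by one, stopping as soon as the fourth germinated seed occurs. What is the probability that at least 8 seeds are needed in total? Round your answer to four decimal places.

0.1134

Needing more than 7 seeds ⇔ fewer than 4 successes in the first 7. With X ~ Binomial(7, 0.71), P(Y > 7) = P(X ≤ 3).
  k=0: C(7,0)·0.71^0·0.29^7 = 0.000172
  k=1: C(7,1)·0.71^1·0.29^6 = 0.002956
  k=2: C(7,2)·0.71^2·0.29^5 = 0.021713
  k=3: C(7,3)·0.71^3·0.29^4 = 0.088600
P(X ≤ 3) = 0.113442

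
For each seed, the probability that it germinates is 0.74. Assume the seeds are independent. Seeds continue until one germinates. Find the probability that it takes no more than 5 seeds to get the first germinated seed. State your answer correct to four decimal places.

0.9988

Y = number of seeds to the first success; geometric, p = 0.74.
P(Y ≤ 5) = 1 − (1−p)^5 = 1 − 0.001188 = 0.998812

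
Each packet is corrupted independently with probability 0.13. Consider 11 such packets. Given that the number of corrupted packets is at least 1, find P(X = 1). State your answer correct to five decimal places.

X ~ Binomial(11, 0.13). Want P(X=1 | X≥1) = P(X=1) / P(X≥1).
P(X=1) = C(11,1)·0.13^1·0.87^10 = 0.3552455
P(X≥1) = 1 − 0.2161284 = 0.7838716
Ratio = 0.3552455 / 0.7838716 = 0.4531934

0.45319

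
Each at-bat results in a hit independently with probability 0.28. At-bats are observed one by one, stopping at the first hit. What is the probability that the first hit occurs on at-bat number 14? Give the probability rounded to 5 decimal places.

Geometric (trials to first success), p = 0.28.
P(Y = 14) = (1−p)^13 · p = 0.013974 · 0.28 = 0.0039127

0.00391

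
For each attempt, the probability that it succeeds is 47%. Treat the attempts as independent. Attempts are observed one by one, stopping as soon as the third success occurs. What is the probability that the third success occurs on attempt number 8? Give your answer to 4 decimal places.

0.0912

Y = trial on which the third success occurs; negative binomial, r=3, p=0.47.
P(Y=8) = C(7,2) · p^3 · (1−p)^5
= 21 · 0.10382 · 0.04182 = 0.091178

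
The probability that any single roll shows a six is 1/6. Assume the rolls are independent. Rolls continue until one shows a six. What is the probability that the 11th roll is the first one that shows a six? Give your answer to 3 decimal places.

Geometric (trials to first success), p = 0.166667.
P(Y = 11) = (1−p)^10 · p = 0.16151 · 0.166667 = 0.02692

0.027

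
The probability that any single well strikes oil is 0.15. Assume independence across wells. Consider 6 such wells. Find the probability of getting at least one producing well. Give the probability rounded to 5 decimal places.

0.62285

P(at least one) = 1 − P(none) = 1 − (1 − 0.15)^6
= 1 − 0.3771495 = 0.6228505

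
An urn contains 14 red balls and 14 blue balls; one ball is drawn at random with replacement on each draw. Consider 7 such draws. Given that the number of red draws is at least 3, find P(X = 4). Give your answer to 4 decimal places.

X ~ Binomial(7, 0.50). Want P(X=4 | X≥3) = P(X=4) / P(X≥3).
P(X=4) = C(7,4)·0.50^4·0.50^3 = 0.273438
P(X≥3) = 1 − 0.007812 − 0.054688 − 0.164062 = 0.773438
Ratio = 0.273438 / 0.773438 = 0.353535

0.3535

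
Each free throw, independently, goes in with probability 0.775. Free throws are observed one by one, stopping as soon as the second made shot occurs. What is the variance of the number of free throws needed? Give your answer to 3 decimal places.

Y = total free throws until the second success; negative binomial with r=2, p=0.775.
Var(Y) = r(1−p)/p² = 2·0.225 / 0.775² = 0.74922

0.749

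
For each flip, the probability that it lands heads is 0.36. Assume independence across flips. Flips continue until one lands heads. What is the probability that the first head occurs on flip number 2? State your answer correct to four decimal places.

0.2304

Geometric (trials to first success), p = 0.36.
P(Y = 2) = (1−p)^1 · p = 0.64 · 0.36 = 0.230400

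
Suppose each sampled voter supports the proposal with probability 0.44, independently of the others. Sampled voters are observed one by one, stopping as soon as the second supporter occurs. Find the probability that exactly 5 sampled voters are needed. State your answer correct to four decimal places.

Y = trial on which the second success occurs; negative binomial, r=2, p=0.44.
P(Y=5) = C(4,1) · p^2 · (1−p)^3
= 4 · 0.1936 · 0.17562 = 0.135997

0.1360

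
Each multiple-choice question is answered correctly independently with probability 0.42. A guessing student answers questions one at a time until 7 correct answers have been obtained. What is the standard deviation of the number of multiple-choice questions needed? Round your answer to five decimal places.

4.79749

Y = total multiple-choice questions until the seventh success; negative binomial with r=7, p=0.42.
SD(Y) = √[r(1−p)/p²] = √(23.0158730) = 4.7974861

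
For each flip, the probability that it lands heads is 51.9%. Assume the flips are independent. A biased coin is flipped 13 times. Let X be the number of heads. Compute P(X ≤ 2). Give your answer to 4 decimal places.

0.0078

X ~ Binomial(13, 0.519); P(X ≤ 2) = Σ C(13,k) p^k (1−p)^(13−k) over k:
  k=0: C(13,0)·0.519^0·0.481^13 = 0.000074
  k=1: C(13,1)·0.519^1·0.481^12 = 0.001035
  k=2: C(13,2)·0.519^2·0.481^11 = 0.006699
Total = 0.007808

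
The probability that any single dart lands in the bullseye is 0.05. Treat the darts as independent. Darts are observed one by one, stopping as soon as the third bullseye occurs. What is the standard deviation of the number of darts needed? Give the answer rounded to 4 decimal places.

33.7639

Y = total darts until the third success; negative binomial with r=3, p=0.05.
SD(Y) = √[r(1−p)/p²] = √(1140.000000) = 33.763886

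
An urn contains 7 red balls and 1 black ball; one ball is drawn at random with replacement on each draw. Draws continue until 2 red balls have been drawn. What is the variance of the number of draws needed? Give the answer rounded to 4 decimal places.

0.3265

Y = total draws until the second success; negative binomial with r=2, p=0.875.
Var(Y) = r(1−p)/p² = 2·0.125 / 0.875² = 0.326531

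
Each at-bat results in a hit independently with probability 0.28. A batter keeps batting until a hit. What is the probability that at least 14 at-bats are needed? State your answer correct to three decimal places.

0.014

Y = number of at-bats to the first success; geometric, p = 0.28.
P(Y > 13) = P(first 13 all fail) = (1−p)^13 = 0.01397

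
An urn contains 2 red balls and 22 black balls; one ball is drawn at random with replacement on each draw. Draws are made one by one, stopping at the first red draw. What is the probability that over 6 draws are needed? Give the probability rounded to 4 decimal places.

0.5933

Y = number of draws to the first success; geometric, p = 0.083333.
P(Y > 6) = P(first 6 all fail) = (1−p)^6 = 0.593292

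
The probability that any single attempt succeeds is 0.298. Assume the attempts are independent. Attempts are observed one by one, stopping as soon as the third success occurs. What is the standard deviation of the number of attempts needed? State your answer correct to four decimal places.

4.8698

Y = total attempts until the third success; negative binomial with r=3, p=0.298.
SD(Y) = √[r(1−p)/p²] = √(23.715148) = 4.869820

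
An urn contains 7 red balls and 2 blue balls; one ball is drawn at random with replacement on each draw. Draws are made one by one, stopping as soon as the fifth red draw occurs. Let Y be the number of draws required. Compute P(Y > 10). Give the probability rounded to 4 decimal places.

Needing more than 10 draws ⇔ fewer than 5 successes in the first 10. With X ~ Binomial(10, 0.777778), P(Y > 10) = P(X ≤ 4).
  k=0: C(10,0)·0.777778^0·0.222222^10 = 0.000000
  k=1: C(10,1)·0.777778^1·0.222222^9 = 0.000010
  k=2: C(10,2)·0.777778^2·0.222222^8 = 0.000162
  k=3: C(10,3)·0.777778^3·0.222222^7 = 0.001511
  k=4: C(10,4)·0.777778^4·0.222222^6 = 0.009255
P(X ≤ 4) = 0.010938

0.0109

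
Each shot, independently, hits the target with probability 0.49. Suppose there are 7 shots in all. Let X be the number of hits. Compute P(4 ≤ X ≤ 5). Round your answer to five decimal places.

X ~ Binomial(7, 0.49); P(4 ≤ X ≤ 5) = Σ C(7,k) p^k (1−p)^(7−k) over k:
  k=4: C(7,4)·0.49^4·0.51^3 = 0.2676473
  k=5: C(7,5)·0.49^5·0.51^2 = 0.1542908
Total = 0.4219381

0.42194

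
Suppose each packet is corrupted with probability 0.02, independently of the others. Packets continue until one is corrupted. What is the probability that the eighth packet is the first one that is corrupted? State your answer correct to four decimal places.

Geometric (trials to first success), p = 0.02.
P(Y = 8) = (1−p)^7 · p = 0.86813 · 0.02 = 0.017363

0.0174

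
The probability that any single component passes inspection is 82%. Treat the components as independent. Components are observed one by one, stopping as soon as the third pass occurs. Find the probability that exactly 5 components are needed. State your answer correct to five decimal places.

0.10719

Y = trial on which the third success occurs; negative binomial, r=3, p=0.82.
P(Y=5) = C(4,2) · p^3 · (1−p)^2
= 6 · 0.55137 · 0.0324 = 0.1071859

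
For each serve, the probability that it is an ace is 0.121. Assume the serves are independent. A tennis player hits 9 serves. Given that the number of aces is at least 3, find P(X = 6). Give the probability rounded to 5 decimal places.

0.00211

X ~ Binomial(9, 0.121). Want P(X=6 | X≥3) = P(X=6) / P(X≥3).
P(X=6) = C(9,6)·0.121^6·0.879^3 = 0.0001790
P(X≥3) = 1 − 0.3132563 − 0.3880957 − 0.2136955 = 0.0849524
Ratio = 0.0001790 / 0.0849524 = 0.0021076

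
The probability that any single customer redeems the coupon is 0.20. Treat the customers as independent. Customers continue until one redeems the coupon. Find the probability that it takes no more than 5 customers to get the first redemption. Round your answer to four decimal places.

Y = number of customers to the first success; geometric, p = 0.20.
P(Y ≤ 5) = 1 − (1−p)^5 = 1 − 0.327680 = 0.672320

0.6723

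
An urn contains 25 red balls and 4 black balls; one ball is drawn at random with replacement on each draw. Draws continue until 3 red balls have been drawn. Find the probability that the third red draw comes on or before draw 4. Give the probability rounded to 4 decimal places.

0.9058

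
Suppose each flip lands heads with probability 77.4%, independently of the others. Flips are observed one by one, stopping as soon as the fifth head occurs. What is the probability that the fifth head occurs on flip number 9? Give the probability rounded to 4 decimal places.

Y = trial on which the fifth success occurs; negative binomial, r=5, p=0.774.
P(Y=9) = C(8,4) · p^5 · (1−p)^4
= 70 · 0.27778 · 0.0026088 = 0.050727

0.0507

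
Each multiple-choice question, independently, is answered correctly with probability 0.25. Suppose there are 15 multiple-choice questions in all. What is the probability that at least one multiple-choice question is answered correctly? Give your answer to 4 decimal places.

P(at least one) = 1 − P(none) = 1 − (1 − 0.25)^15
= 1 − 0.013363 = 0.986637

0.9866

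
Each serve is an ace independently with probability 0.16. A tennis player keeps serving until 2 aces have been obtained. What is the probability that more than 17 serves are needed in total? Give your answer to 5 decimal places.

0.21874

Needing more than 17 serves ⇔ fewer than 2 successes in the first 17. With X ~ Binomial(17, 0.16), P(Y > 17) = P(X ≤ 1).
  k=0: C(17,0)·0.16^0·0.84^17 = 0.0516117
  k=1: C(17,1)·0.16^1·0.84^16 = 0.1671235
P(X ≤ 1) = 0.2187351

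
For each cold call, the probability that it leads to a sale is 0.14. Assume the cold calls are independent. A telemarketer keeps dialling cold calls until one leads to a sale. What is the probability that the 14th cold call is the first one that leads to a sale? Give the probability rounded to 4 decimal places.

Geometric (trials to first success), p = 0.14.
P(Y = 14) = (1−p)^13 · p = 0.14076 · 0.14 = 0.019706

0.0197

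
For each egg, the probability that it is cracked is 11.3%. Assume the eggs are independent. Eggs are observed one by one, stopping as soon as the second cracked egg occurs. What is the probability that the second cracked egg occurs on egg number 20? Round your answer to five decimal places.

0.02802

Y = trial on which the second success occurs; negative binomial, r=2, p=0.113.
P(Y=20) = C(19,1) · p^2 · (1−p)^18
= 19 · 0.012769 · 0.11551 = 0.0280244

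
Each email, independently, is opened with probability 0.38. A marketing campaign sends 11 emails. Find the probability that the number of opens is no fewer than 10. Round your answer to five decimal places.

0.00045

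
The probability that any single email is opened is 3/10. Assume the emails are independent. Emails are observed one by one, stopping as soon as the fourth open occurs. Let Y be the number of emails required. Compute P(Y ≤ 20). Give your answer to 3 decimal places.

0.893

Finishing within 20 emails ⇔ at least 4 successes in the first 20. With X ~ Binomial(20, 0.30), P(Y ≤ 20) = 1 − P(X ≤ 3).
  k=0: C(20,0)·0.30^0·0.70^20 = 0.00080
  k=1: C(20,1)·0.30^1·0.70^19 = 0.00684
  k=2: C(20,2)·0.30^2·0.70^18 = 0.02785
  k=3: C(20,3)·0.30^3·0.70^17 = 0.07160
1 − 0.10709 = 0.89291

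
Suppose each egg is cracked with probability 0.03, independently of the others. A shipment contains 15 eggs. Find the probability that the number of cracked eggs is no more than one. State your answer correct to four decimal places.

0.9270

X ~ Binomial(15, 0.03); P(X ≤ 1) = Σ C(15,k) p^k (1−p)^(15−k) over k:
  k=0: C(15,0)·0.03^0·0.97^15 = 0.633251
  k=1: C(15,1)·0.03^1·0.97^14 = 0.293776
Total = 0.927028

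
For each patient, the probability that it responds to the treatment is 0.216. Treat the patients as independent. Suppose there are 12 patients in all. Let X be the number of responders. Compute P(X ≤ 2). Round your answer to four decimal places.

0.5024

X ~ Binomial(12, 0.216); P(X ≤ 2) = Σ C(12,k) p^k (1−p)^(12−k) over k:
  k=0: C(12,0)·0.216^0·0.784^12 = 0.053925
  k=1: C(12,1)·0.216^1·0.784^11 = 0.178284
  k=2: C(12,2)·0.216^2·0.784^10 = 0.270154
Total = 0.502363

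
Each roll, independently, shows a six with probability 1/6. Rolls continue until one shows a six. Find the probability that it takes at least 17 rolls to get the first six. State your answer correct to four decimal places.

0.0541

Y = number of rolls to the first success; geometric, p = 0.166667.
P(Y > 16) = P(first 16 all fail) = (1−p)^16 = 0.054088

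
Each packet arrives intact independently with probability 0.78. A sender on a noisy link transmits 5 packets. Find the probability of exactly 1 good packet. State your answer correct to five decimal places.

X ~ Binomial(n=5, p=0.78).
P(X=1) = C(5,1) · p^1 · (1−p)^4
= 5 · 0.78 · 0.0023426 = 0.0091360

0.00914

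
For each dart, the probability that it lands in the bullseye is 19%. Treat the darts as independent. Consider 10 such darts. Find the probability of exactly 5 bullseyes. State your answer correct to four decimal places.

0.0218

X ~ Binomial(n=10, p=0.19).
P(X=5) = C(10,5) · p^5 · (1−p)^5
= 252 · 0.00024761 · 0.34868 = 0.021757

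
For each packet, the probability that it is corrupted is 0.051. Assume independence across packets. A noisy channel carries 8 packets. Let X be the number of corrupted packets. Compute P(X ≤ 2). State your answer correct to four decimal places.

X ~ Binomial(8, 0.051); P(X ≤ 2) = Σ C(8,k) p^k (1−p)^(8−k) over k:
  k=0: C(8,0)·0.051^0·0.949^8 = 0.657854
  k=1: C(8,1)·0.051^1·0.949^7 = 0.282829
  k=2: C(8,2)·0.051^2·0.949^6 = 0.053198
Total = 0.993881

0.9939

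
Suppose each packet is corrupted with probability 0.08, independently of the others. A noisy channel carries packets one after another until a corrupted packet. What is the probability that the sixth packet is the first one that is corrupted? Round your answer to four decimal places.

Geometric (trials to first success), p = 0.08.
P(Y = 6) = (1−p)^5 · p = 0.65908 · 0.08 = 0.052727

0.0527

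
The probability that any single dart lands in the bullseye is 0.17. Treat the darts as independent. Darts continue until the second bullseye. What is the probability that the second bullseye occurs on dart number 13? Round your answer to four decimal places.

Y = trial on which the second success occurs; negative binomial, r=2, p=0.17.
P(Y=13) = C(12,1) · p^2 · (1−p)^11
= 12 · 0.0289 · 0.12878 = 0.044662

0.0447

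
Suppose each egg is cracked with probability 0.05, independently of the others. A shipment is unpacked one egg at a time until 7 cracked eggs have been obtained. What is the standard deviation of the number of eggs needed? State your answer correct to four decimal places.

51.5752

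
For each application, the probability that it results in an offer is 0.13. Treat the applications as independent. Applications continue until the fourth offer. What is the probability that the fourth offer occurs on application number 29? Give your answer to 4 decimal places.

0.0288

Y = trial on which the fourth success occurs; negative binomial, r=4, p=0.13.
P(Y=29) = C(28,3) · p^4 · (1−p)^25
= 3276 · 0.00028561 · 0.03076 = 0.028781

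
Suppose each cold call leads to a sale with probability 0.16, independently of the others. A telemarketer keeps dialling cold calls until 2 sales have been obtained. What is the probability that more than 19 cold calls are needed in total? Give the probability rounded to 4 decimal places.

Needing more than 19 cold calls ⇔ fewer than 2 successes in the first 19. With X ~ Binomial(19, 0.16), P(Y > 19) = P(X ≤ 1).
  k=0: C(19,0)·0.16^0·0.84^19 = 0.036417
  k=1: C(19,1)·0.16^1·0.84^18 = 0.131796
P(X ≤ 1) = 0.168213

0.1682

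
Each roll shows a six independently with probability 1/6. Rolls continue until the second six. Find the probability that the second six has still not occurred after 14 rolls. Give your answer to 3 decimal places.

Needing more than 14 rolls ⇔ fewer than 2 successes in the first 14. With X ~ Binomial(14, 0.166667), P(Y > 14) = P(X ≤ 1).
  k=0: C(14,0)·0.166667^0·0.833333^14 = 0.07789
  k=1: C(14,1)·0.166667^1·0.833333^13 = 0.21808
P(X ≤ 1) = 0.29597

0.296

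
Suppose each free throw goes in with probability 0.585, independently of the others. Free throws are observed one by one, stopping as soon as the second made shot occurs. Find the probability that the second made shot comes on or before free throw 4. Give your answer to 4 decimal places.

0.8031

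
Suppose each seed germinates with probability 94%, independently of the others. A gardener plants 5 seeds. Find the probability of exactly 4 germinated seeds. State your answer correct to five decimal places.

X ~ Binomial(n=5, p=0.94).
P(X=4) = C(5,4) · p^4 · (1−p)^1
= 5 · 0.78075 · 0.06 = 0.2342247

0.23422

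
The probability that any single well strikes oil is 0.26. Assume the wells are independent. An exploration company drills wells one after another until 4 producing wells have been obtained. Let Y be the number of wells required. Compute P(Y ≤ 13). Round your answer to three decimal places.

0.449

Finishing within 13 wells ⇔ at least 4 successes in the first 13. With X ~ Binomial(13, 0.26), P(Y ≤ 13) = 1 − P(X ≤ 3).
  k=0: C(13,0)·0.26^0·0.74^13 = 0.01995
  k=1: C(13,1)·0.26^1·0.74^12 = 0.09114
  k=2: C(13,2)·0.26^2·0.74^11 = 0.19213
  k=3: C(13,3)·0.26^3·0.74^10 = 0.24752
1 − 0.55073 = 0.44927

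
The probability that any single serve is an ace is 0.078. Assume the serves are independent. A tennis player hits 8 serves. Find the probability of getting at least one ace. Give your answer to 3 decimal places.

P(at least one) = 1 − P(none) = 1 − (1 − 0.078)^8
= 1 − 0.52221 = 0.47779

0.478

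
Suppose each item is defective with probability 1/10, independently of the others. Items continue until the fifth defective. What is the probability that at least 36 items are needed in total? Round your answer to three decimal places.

Needing more than 35 items ⇔ fewer than 5 successes in the first 35. With X ~ Binomial(35, 0.10), P(Y > 35) = P(X ≤ 4).
  k=0: C(35,0)·0.10^0·0.90^35 = 0.02503
  k=1: C(35,1)·0.10^1·0.90^34 = 0.09734
  k=2: C(35,2)·0.10^2·0.90^33 = 0.18387
  k=3: C(35,3)·0.10^3·0.90^32 = 0.22473
  k=4: C(35,4)·0.10^4·0.90^31 = 0.19976
P(X ≤ 4) = 0.73075

0.731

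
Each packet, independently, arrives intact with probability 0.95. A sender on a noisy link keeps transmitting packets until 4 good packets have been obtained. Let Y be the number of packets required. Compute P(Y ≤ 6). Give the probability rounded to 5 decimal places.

Finishing within 6 packets ⇔ at least 4 successes in the first 6. With X ~ Binomial(6, 0.95), P(Y ≤ 6) = 1 − P(X ≤ 3).
  k=0: C(6,0)·0.95^0·0.05^6 = 0.0000000
  k=1: C(6,1)·0.95^1·0.05^5 = 0.0000018
  k=2: C(6,2)·0.95^2·0.05^4 = 0.0000846
  k=3: C(6,3)·0.95^3·0.05^3 = 0.0021434
1 − 0.0022298 = 0.9977702

0.99777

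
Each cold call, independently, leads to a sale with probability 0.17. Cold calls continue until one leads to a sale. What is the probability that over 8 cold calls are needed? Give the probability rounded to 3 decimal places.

Y = number of cold calls to the first success; geometric, p = 0.17.
P(Y > 8) = P(first 8 all fail) = (1−p)^8 = 0.22523

0.225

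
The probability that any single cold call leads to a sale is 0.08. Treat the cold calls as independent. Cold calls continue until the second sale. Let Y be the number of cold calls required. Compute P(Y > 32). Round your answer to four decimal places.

Needing more than 32 cold calls ⇔ fewer than 2 successes in the first 32. With X ~ Binomial(32, 0.08), P(Y > 32) = P(X ≤ 1).
  k=0: C(32,0)·0.08^0·0.92^32 = 0.069376
  k=1: C(32,1)·0.08^1·0.92^31 = 0.193047
P(X ≤ 1) = 0.262423

0.2624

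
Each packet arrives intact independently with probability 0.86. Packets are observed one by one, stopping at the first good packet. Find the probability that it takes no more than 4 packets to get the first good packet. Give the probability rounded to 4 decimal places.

Y = number of packets to the first success; geometric, p = 0.86.
P(Y ≤ 4) = 1 − (1−p)^4 = 1 − 0.000384 = 0.999616

0.9996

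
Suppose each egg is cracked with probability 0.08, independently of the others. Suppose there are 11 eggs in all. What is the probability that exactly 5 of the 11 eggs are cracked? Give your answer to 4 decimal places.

0.0009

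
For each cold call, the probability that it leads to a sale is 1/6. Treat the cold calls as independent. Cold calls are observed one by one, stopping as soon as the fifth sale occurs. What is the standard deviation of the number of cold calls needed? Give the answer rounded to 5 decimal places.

Y = total cold calls until the fifth success; negative binomial with r=5, p=0.166667.
SD(Y) = √[r(1−p)/p²] = √(150.0000000) = 12.2474487

12.24745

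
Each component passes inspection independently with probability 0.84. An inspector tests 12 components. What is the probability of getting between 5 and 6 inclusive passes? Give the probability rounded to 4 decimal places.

X ~ Binomial(12, 0.84); P(5 ≤ X ≤ 6) = Σ C(12,k) p^k (1−p)^(12−k) over k:
  k=5: C(12,5)·0.84^5·0.16^7 = 0.000889
  k=6: C(12,6)·0.84^6·0.16^6 = 0.005446
Total = 0.006335

0.0063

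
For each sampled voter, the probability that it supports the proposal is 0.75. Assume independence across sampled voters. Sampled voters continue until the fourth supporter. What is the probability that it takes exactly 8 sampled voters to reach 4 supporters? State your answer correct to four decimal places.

0.0433

Y = trial on which the fourth success occurs; negative binomial, r=4, p=0.75.
P(Y=8) = C(7,3) · p^4 · (1−p)^4
= 35 · 0.31641 · 0.0039062 = 0.043259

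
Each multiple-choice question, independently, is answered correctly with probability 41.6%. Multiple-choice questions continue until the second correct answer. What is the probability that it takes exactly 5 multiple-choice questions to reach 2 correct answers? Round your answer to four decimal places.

0.1379

Y = trial on which the second success occurs; negative binomial, r=2, p=0.416.
P(Y=5) = C(4,1) · p^2 · (1−p)^3
= 4 · 0.17306 · 0.19918 = 0.137875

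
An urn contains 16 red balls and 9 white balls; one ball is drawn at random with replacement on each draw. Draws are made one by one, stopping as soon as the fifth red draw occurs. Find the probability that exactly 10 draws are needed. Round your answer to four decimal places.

Y = trial on which the fifth success occurs; negative binomial, r=5, p=0.64.
P(Y=10) = C(9,4) · p^5 · (1−p)^5
= 126 · 0.10737 · 0.0060466 = 0.081806

0.0818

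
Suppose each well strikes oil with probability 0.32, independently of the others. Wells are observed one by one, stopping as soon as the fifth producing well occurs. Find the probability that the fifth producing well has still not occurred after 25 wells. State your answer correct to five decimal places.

0.06103

Needing more than 25 wells ⇔ fewer than 5 successes in the first 25. With X ~ Binomial(25, 0.32), P(Y > 25) = P(X ≤ 4).
  k=0: C(25,0)·0.32^0·0.68^25 = 0.0000650
  k=1: C(25,1)·0.32^1·0.68^24 = 0.0007644
  k=2: C(25,2)·0.32^2·0.68^23 = 0.0043164
  k=3: C(25,3)·0.32^3·0.68^22 = 0.0155731
  k=4: C(25,4)·0.32^4·0.68^21 = 0.0403067
P(X ≤ 4) = 0.0610256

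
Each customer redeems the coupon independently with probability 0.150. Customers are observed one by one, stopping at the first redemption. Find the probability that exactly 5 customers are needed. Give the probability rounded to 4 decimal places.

0.0783

Geometric (trials to first success), p = 0.15.
P(Y = 5) = (1−p)^4 · p = 0.52201 · 0.15 = 0.078301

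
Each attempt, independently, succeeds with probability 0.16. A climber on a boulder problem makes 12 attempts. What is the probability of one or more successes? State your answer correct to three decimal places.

0.877

P(at least one) = 1 − P(none) = 1 − (1 − 0.16)^12
= 1 − 0.12341 = 0.87659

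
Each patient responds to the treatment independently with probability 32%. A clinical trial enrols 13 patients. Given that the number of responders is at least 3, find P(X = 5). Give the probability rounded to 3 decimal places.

X ~ Binomial(13, 0.32). Want P(X=5 | X≥3) = P(X=5) / P(X≥3).
P(X=5) = C(13,5)·0.32^5·0.68^8 = 0.19742
P(X≥3) = 1 − 0.00665 − 0.04066 − 0.11481 = 0.83788
Ratio = 0.19742 / 0.83788 = 0.23562

0.236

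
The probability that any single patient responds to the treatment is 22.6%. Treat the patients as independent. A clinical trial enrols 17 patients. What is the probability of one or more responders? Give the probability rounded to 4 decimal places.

P(at least one) = 1 − P(none) = 1 − (1 − 0.226)^17
= 1 − 0.012841 = 0.987159

0.9872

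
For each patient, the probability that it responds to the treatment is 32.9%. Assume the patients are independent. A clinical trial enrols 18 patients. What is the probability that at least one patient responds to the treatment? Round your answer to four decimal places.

0.9992

P(at least one) = 1 − P(none) = 1 − (1 − 0.329)^18
= 1 − 0.000760 = 0.999240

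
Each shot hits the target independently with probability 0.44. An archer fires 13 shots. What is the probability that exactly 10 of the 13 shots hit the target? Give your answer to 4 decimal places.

X ~ Binomial(n=13, p=0.44).
P(X=10) = C(13,10) · p^10 · (1−p)^3
= 286 · 0.00027197 · 0.17562 = 0.013660

0.0137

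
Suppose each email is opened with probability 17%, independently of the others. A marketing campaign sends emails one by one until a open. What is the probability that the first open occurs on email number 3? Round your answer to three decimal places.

0.117

Geometric (trials to first success), p = 0.17.
P(Y = 3) = (1−p)^2 · p = 0.6889 · 0.17 = 0.11711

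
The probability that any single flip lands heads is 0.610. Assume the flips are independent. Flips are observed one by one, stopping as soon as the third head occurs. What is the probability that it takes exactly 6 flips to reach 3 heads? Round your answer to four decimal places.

0.1346

Y = trial on which the third success occurs; negative binomial, r=3, p=0.61.
P(Y=6) = C(5,2) · p^3 · (1−p)^3
= 10 · 0.22698 · 0.059319 = 0.134643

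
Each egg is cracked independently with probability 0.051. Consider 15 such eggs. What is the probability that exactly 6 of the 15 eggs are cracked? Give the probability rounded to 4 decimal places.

X ~ Binomial(n=15, p=0.051).
P(X=6) = C(15,6) · p^6 · (1−p)^9
= 5005 · 1.7596e-08 · 0.6243 = 0.000055

0.0001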